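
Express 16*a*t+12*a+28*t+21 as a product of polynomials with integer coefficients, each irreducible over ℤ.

Group as (16*a*t+12*a) + (28*t+21) = 4*a*(4*t+3) + 7*(4*t+3).
Both groups share the factor (4*t+3).

(4*a+7)*(4*t+3)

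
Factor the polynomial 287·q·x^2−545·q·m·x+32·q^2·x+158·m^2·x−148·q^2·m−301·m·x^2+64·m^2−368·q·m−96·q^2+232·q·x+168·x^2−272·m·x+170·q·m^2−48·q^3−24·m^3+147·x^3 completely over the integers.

Group: 4·q·(−12·q^2−46·q·m+29·q·x+8·m^2−34·m·x+21·x^2) + (−3·m+7·x+8)·(−12·q^2−46·q·m+29·q·x+8·m^2−34·m·x+21·x^2); both groups contain (−12·q^2−46·q·m+29·q·x+8·m^2−34·m·x+21·x^2), so (4·q−3·m+7·x+8) is a factor with cofactor −12·q^2−46·q·m+29·q·x+8·m^2−34·m·x+21·x^2.
The cofactor groups again: −12·q^2−46·q·m+29·q·x+8·m^2−34·m·x+21·x^2 = −q·(12·q−2·m+7·x) + (−4·m+3·x)·(12·q−2·m+7·x); both groups contain (12·q−2·m+7·x), giving −(q+4·m−3·x)·(12·q−2·m+7·x).

−(12·q−2·m+7·x)·(4·q−3·m+7·x+8)·(q+4·m−3·x)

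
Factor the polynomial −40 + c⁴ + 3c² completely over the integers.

(c² + 8)(c² − 5)

Substitute u = c² to get a quadratic in u, then factor.
c² − 5 is irreducible over ℤ (5 is not a perfect square).
c² + 8 is irreducible over ℤ (always positive, so no real roots).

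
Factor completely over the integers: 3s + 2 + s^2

Two integers with product 2 and sum 3 are 2 and 1.

(s + 1)(s + 2)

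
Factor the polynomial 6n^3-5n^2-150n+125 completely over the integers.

(6n-5)(n+5)(n-5)

Trying the rational-root candidates, n = 5 is a root, giving the factor (n-5) and quotient 6n^2+25n-25.
The remaining quadratic factors as (6n-5)(n+5).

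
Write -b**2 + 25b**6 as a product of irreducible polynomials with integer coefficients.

b**2(5b**2 + 1)(5b**2 - 1)

Pull out the common factor b**2, leaving 25b**4 - 1.
Recognize a difference of squares with the parts 5b**2 and 1.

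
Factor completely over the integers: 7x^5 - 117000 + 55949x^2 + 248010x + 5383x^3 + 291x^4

Trying the rational-root candidates, x = -15 is a root, giving the factor (x + 15) and quotient 7x^4 + 186x^3 + 2593x^2 + 17054x - 7800.
Then x = -13 is a root, giving the factor (x + 13) and quotient 7x^3 + 95x^2 + 1358x - 600.
Then x = 3/7 is a root, giving the factor (7x - 3) and quotient x^2 + 14x + 200.
The quadratic x^2 + 14x + 200 has discriminant -604 < 0 and is irreducible over ℤ.

(7x - 3)(x + 13)(x + 15)(x^2 + 14x + 200)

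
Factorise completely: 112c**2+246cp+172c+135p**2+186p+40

Group: 14c(8c+9p+10) + (15p+4)(8c+9p+10); both groups contain (8c+9p+10).

(14c+15p+4)(8c+9p+10)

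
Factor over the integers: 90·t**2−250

10·(3·t+5)·(3·t−5)

Pull out the common factor 10; 9·t**2−25 is a difference of squares.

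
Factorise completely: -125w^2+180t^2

Factor out 5, leaving 36t^2-25w^2, which is a difference of two squares.

5(6t+5w)(6t-5w)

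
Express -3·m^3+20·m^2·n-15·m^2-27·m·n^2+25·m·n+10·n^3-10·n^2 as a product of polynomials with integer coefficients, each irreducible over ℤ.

Group: m·(-3·m^2+17·m·n-15·m-10·n^2+10·n) - n·(-3·m^2+17·m·n-15·m-10·n^2+10·n); both groups contain (-3·m^2+17·m·n-15·m-10·n^2+10·n), so (m-n) is a factor with cofactor -3·m^2+17·m·n-15·m-10·n^2+10·n.
The cofactor groups again: -3·m^2+17·m·n-15·m-10·n^2+10·n = -3·m·(m-5·n+5) + 2·n·(m-5·n+5); both groups contain (m-5·n+5), giving -(3·m-2·n)·(m-5·n+5).

-(3·m-2·n)·(m-5·n+5)·(m-n)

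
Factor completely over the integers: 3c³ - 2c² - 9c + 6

(3c - 2)(c² - 3)

Group as (3c³ - 9c) + (-2c² + 6) = 3c(c² - 3) - 2(c² - 3).
Both groups share the factor (c² - 3).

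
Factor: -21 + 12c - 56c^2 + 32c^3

Group as (32c^3 + 12c) + (-56c^2 - 21) = 4c(8c^2 + 3) - 7(8c^2 + 3).
Both groups share the factor (8c^2 + 3).

(4c - 7)(8c^2 + 3)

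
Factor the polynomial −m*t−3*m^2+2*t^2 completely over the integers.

−(3*m−2*t)*(m+t)

Group: −3*m*(m+t) + 2*t*(m+t); both groups contain (m+t).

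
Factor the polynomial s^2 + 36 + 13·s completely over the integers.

(s + 4)·(s + 9)

Two integers with product 36 and sum 13 are 4 and 9.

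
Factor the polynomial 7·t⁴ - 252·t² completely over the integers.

7·t²·(t + 6)·(t - 6)

Factor out 7·t², leaving t² - 36, which is a difference of two squares.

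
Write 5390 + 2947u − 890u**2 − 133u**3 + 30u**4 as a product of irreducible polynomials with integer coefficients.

By the rational root theorem, u = −7/5 is a root, so (5u + 7) divides it; the quotient is 6u**3 − 35u**2 − 129u + 770.
Next, u = 11/2 is a root, giving the factor (2u − 11) and quotient 3u**2 − u − 70.
The remaining quadratic factors as (u − 5)(3u + 14).

(2u − 11)(3u + 14)(5u + 7)(u − 5)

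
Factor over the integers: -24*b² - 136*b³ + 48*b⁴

Pull out the common factor 8*b², then factor the remaining trinomial.

8*b²*(6*b + 1)*(b - 3)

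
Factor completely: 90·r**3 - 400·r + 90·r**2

10·r·(3·r + 8)·(3·r - 5)

Pull out the common factor 10·r, then factor the remaining trinomial.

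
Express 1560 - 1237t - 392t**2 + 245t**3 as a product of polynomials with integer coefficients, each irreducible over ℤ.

Trying the rational-root candidates, t = 8/7 is a root, so (7t - 8) is a factor; dividing leaves 35t**2 - 16t - 195.
The remaining quadratic factors as (7t + 15)(5t - 13).

(5t - 13)(7t + 15)(7t - 8)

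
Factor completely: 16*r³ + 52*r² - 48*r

4*r*(4*r - 3)*(r + 4)

Pull out the common factor 4*r, then factor the remaining trinomial.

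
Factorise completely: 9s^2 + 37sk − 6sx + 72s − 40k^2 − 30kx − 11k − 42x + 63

(9s − 8k − 6x + 9)(s + 5k + 7)

Group: 9s(s + 5k + 7) + (−8k − 6x + 9)(s + 5k + 7); both groups contain (s + 5k + 7).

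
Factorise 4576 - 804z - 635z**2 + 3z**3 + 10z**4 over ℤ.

(2z + 13)(5z - 11)(z + 4)(z - 8)

Trying the rational-root candidates, z = 11/5 is a root, so (5z - 11) is a factor; dividing leaves 2z**3 + 5z**2 - 116z - 416.
Then z = 8 is a root, giving the factor (z - 8) and quotient 2z**2 + 21z + 52.
The remaining quadratic factors as (z + 4)(2z + 13).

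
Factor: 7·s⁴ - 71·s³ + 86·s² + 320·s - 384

(7·s - 8)·(s + 2)·(s - 3)·(s - 8)

Testing divisors of the constant over divisors of the leading coefficient, s = 8 is a root, so (s - 8) is a factor; dividing leaves 7·s³ - 15·s² - 34·s + 48.
Continuing, s = 3 is a root, so (s - 3) is a factor; dividing leaves 7·s² + 6·s - 16.
The remaining quadratic factors as (7·s - 8)(s + 2).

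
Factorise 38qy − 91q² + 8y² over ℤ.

Group: −13q(7q − 4y) − 2y(7q − 4y); both groups contain (7q − 4y).

−(13q + 2y)(7q − 4y)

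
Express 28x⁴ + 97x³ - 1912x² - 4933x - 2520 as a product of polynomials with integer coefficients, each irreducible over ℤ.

Testing divisors of the constant over divisors of the leading coefficient, x = -5/7 is a root, giving the factor (7x + 5) and quotient 4x³ + 11x² - 281x - 504.
Next, x = -7/4 is a root, so (4x + 7) divides it; the quotient is x² + x - 72.
The remaining quadratic factors as (x - 8)(x + 9).

(4x + 7)(7x + 5)(x + 9)(x - 8)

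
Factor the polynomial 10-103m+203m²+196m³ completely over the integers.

Among the possible rational roots, m = -10/7 is a root, so (7m+10) divides it; the quotient is 28m²-11m+1.
The remaining quadratic factors as (7m-1)(4m-1).

(4m-1)(7m+10)(7m-1)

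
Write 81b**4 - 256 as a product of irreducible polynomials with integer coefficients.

(3b + 4)(3b - 4)(9b**2 + 16)

Difference of squares twice: with A = 3b and B = 4, A⁴ − B⁴ = (A² − B²)(A² + B²), and A² − B² factors again.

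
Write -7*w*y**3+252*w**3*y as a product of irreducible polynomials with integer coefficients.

Every term has a factor of 7*w*y. Then 36*w**2-y**2 = (6*w)² − (y)².

7*w*y*(6*w+y)*(6*w-y)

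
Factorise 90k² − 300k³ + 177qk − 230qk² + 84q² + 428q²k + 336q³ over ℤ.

Group: 4q(84q² + 2qk + 21q − 60k² + 18k) + 5k(84q² + 2qk + 21q − 60k² + 18k); both groups contain (84q² + 2qk + 21q − 60k² + 18k), so (4q + 5k) is a factor with cofactor 84q² + 2qk + 21q − 60k² + 18k.
The cofactor groups again: 84q² + 2qk + 21q − 60k² + 18k = 12q(7q + 6k) + (−10k + 3)(7q + 6k); both groups contain (7q + 6k), giving (12q − 10k + 3)(7q + 6k).

(12q − 10k + 3)(4q + 5k)(7q + 6k)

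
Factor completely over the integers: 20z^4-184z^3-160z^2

4z^2(5z+4)(z-10)

Pull out the common factor 4z^2, then factor the remaining trinomial.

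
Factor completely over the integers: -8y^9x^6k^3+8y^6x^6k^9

Every term has a factor of 8y^6x^6k^3; factoring it out leaves -y^3+k^6.
Recognize a difference of cubes with the parts k^2 and y.

-8k^3x^6y^6(y-k^2)(y^2+yk^2+k^4)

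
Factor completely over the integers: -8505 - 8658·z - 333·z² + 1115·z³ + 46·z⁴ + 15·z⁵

Testing divisors of the constant over divisors of the leading coefficient, z = 3 is a root, so (z - 3) divides it; the quotient is 15·z⁴ + 91·z³ + 1388·z² + 3831·z + 2835.
Next, z = -7/5 is a root, so (5·z + 7) divides it; the quotient is 3·z³ + 14·z² + 258·z + 405.
Then z = -5/3 is a root, giving the factor (3·z + 5) and quotient z² + 3·z + 81.
The quadratic z² + 3·z + 81 has discriminant -315 < 0 and is irreducible over ℤ.

(3·z + 5)·(5·z + 7)·(z - 3)·(z² + 3·z + 81)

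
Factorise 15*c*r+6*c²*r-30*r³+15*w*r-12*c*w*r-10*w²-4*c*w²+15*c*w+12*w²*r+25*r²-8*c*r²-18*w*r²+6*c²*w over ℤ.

(2*c-6*r+5)*(3*c-2*w+5*r)*(w+r)

Group: 3*c*(2*c*w+2*c*r-6*w*r+5*w-6*r²+5*r) + (-2*w+5*r)*(2*c*w+2*c*r-6*w*r+5*w-6*r²+5*r); both groups contain (2*c*w+2*c*r-6*w*r+5*w-6*r²+5*r), so (3*c-2*w+5*r) is a factor with cofactor 2*c*w+2*c*r-6*w*r+5*w-6*r²+5*r.
The cofactor groups again: 2*c*w+2*c*r-6*w*r+5*w-6*r²+5*r = 2*c*(w+r) + (-6*r+5)*(w+r); both groups contain (w+r), giving (2*c-6*r+5)*(w+r).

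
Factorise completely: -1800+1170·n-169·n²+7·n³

Trying the rational-root candidates, n = 10 is a root, so (n-10) divides it; the quotient is 7·n²-99·n+180.
The remaining quadratic factors as (7·n-15)(n-12).

(7·n-15)·(n-10)·(n-12)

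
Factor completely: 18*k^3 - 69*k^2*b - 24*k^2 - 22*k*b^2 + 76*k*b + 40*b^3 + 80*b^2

(3*k - 2*b - 4)*(k - 4*b)*(6*k + 5*b)

Group: 6*k*(3*k^2 - 14*k*b - 4*k + 8*b^2 + 16*b) + 5*b*(3*k^2 - 14*k*b - 4*k + 8*b^2 + 16*b); both groups contain (3*k^2 - 14*k*b - 4*k + 8*b^2 + 16*b), so (6*k + 5*b) is a factor with cofactor 3*k^2 - 14*k*b - 4*k + 8*b^2 + 16*b.
The cofactor groups again: 3*k^2 - 14*k*b - 4*k + 8*b^2 + 16*b = k*(3*k - 2*b - 4) - 4*b*(3*k - 2*b - 4); both groups contain (3*k - 2*b - 4), giving (k - 4*b)*(3*k - 2*b - 4).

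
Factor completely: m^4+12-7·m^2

Substitute u = m^2 to get a quadratic in u, then factor.
m^2-3 is irreducible over ℤ (3 is not a perfect square).
m^2-4 is a difference of squares.

(m+2)·(m-2)·(m^2-3)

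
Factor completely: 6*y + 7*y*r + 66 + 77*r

(7*r + 6)*(y + 11)

Group as (7*y*r + 6*y) + (77*r + 66) = y*(7*r + 6) + 11*(7*r + 6).
Both groups share the factor (7*r + 6).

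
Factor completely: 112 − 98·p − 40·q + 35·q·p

(5·q − 14)·(7·p − 8)

Group as (35·q·p − 40·q) + (−98·p + 112) = 5·q·(7·p − 8) − 14·(7·p − 8).
Both groups share the factor (7·p − 8).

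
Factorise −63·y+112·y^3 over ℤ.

Pull out the common factor 7·y; 16·y^2−9 is a difference of squares.

7·y·(4·y+3)·(4·y−3)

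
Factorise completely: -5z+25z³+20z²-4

(5z+4)(5z²-1)

Group as (25z³-5z) + (20z²-4) = 5z(5z²-1) + 4(5z²-1).
Both groups share the factor (5z²-1).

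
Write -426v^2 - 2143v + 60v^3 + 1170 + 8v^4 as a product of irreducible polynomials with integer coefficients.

(2v + 9)(2v - 1)(2v - 13)(v + 10)

By the rational root theorem, v = 1/2 is a root, so (2v - 1) is a factor; dividing leaves 4v^3 + 32v^2 - 197v - 1170.
Next, v = -10 is a root, so (v + 10) divides it; the quotient is 4v^2 - 8v - 117.
The remaining quadratic factors as (2v - 13)(2v + 9).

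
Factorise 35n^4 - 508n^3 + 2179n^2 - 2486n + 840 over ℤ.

(5n - 4)(7n - 5)(n - 6)(n - 7)

Testing divisors of the constant over divisors of the leading coefficient, n = 7 is a root, giving the factor (n - 7) and quotient 35n^3 - 263n^2 + 338n - 120.
Next, n = 4/5 is a root, so (5n - 4) is a factor; dividing leaves 7n^2 - 47n + 30.
The remaining quadratic factors as (n - 6)(7n - 5).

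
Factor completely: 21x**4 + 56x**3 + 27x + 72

(3x + 8)(7x**3 + 9)

Group as (21x**4 + 27x) + (56x**3 + 72) = 3x(7x**3 + 9) + 8(7x**3 + 9).
Both groups share the factor (7x**3 + 9).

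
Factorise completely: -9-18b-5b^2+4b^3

(4b+3)(b+1)(b-3)

Testing divisors of the constant over divisors of the leading coefficient, b = 3 is a root, so (b-3) divides it; the quotient is 4b^2+7b+3.
The remaining quadratic factors as (b+1)(4b+3).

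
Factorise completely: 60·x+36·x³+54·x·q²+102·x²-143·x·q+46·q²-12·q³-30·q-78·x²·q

Group: 3·x·(12·x²-18·x·q+10·x+6·q²-5·q) + (-2·q+6)·(12·x²-18·x·q+10·x+6·q²-5·q); both groups contain (12·x²-18·x·q+10·x+6·q²-5·q), so (3·x-2·q+6) is a factor with cofactor 12·x²-18·x·q+10·x+6·q²-5·q.
The cofactor groups again: 12·x²-18·x·q+10·x+6·q²-5·q = 6·x·(2·x-q) + (-6·q+5)·(2·x-q); both groups contain (2·x-q), giving (6·x-6·q+5)·(2·x-q).

(3·x-2·q+6)·(6·x-6·q+5)·(2·x-q)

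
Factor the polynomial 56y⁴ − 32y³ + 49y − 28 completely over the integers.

(7y − 4)(8y³ + 7)

Group as (56y⁴ + 49y) + (−32y³ − 28) = 7y(8y³ + 7) − 4(8y³ + 7).
Both groups share the factor (8y³ + 7).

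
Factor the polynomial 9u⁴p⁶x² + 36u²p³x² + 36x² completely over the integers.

Every term has a factor of 9x²; factoring it out leaves u⁴p⁶ + 4u²p³ + 4.
Recognize a perfect-square trinomial with the parts u²p³ and 2.

9x²(u²p³ + 2)²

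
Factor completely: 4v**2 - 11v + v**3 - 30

Trying the rational-root candidates, v = -5 is a root, giving the factor (v + 5) and quotient v**2 - v - 6.
The remaining quadratic factors as (v + 2)(v - 3).

(v + 2)(v + 5)(v - 3)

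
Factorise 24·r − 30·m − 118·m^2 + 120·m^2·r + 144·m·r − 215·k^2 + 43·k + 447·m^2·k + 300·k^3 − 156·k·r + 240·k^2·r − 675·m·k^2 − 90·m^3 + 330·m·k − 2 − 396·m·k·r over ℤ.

−(9·m − 15·k − 12·r + 1)·(5·m − 4·k + 1)·(2·m − 5·k + 2)

Group: 9·m·(−10·m^2 + 33·m·k − 12·m − 20·k^2 + 13·k − 2) + (−15·k − 12·r + 1)·(−10·m^2 + 33·m·k − 12·m − 20·k^2 + 13·k − 2); both groups contain (−10·m^2 + 33·m·k − 12·m − 20·k^2 + 13·k − 2), so (9·m − 15·k − 12·r + 1) is a factor with cofactor −10·m^2 + 33·m·k − 12·m − 20·k^2 + 13·k − 2.
The cofactor groups again: −10·m^2 + 33·m·k − 12·m − 20·k^2 + 13·k − 2 = −2·m·(5·m − 4·k + 1) + (5·k − 2)·(5·m − 4·k + 1); both groups contain (5·m − 4·k + 1), giving −(2·m − 5·k + 2)·(5·m − 4·k + 1).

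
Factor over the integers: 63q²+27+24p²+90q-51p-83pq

(3p-7q-3)(8p-9q-9)

Group: 3p(8p-9q-9) + (-7q-3)(8p-9q-9); both groups contain (8p-9q-9).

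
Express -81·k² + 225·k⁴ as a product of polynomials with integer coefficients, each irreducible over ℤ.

Pull out the common factor 9·k²; 25·k² - 9 is a difference of squares.

9·k²·(5·k + 3)·(5·k - 3)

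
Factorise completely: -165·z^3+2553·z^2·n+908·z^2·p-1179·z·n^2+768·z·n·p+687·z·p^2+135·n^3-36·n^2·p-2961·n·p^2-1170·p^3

Group: 11·z·(-15·z^2+228·z·n+103·z·p-45·n^2-213·n·p-78·p^2) + (-3·n+15·p)·(-15·z^2+228·z·n+103·z·p-45·n^2-213·n·p-78·p^2); both groups contain (-15·z^2+228·z·n+103·z·p-45·n^2-213·n·p-78·p^2), so (11·z-3·n+15·p) is a factor with cofactor -15·z^2+228·z·n+103·z·p-45·n^2-213·n·p-78·p^2.
The cofactor groups again: -15·z^2+228·z·n+103·z·p-45·n^2-213·n·p-78·p^2 = -z·(15·z-3·n-13·p) + (15·n+6·p)·(15·z-3·n-13·p); both groups contain (15·z-3·n-13·p), giving -(z-15·n-6·p)·(15·z-3·n-13·p).

-(z-15·n-6·p)·(11·z-3·n+15·p)·(15·z-3·n-13·p)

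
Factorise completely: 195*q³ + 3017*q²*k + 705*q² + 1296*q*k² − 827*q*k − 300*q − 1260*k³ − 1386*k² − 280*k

Group: 15*q*(13*q² + 189*q*k + 47*q − 90*k² − 99*k − 20) + 14*k*(13*q² + 189*q*k + 47*q − 90*k² − 99*k − 20); both groups contain (13*q² + 189*q*k + 47*q − 90*k² − 99*k − 20), so (15*q + 14*k) is a factor with cofactor 13*q² + 189*q*k + 47*q − 90*k² − 99*k − 20.
The cofactor groups again: 13*q² + 189*q*k + 47*q − 90*k² − 99*k − 20 = q*(13*q − 6*k − 5) + (15*k + 4)*(13*q − 6*k − 5); both groups contain (13*q − 6*k − 5), giving (q + 15*k + 4)*(13*q − 6*k − 5).

(13*q − 6*k − 5)*(15*q + 14*k)*(q + 15*k + 4)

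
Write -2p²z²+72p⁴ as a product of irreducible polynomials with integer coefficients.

2p²(6p+z)(6p-z)

Every term has a factor of 2p². Then 36p²-z² = (6p)² − (z)².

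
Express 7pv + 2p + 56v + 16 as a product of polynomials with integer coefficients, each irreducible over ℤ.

(7v + 2)(p + 8)

Group as (7pv + 2p) + (56v + 16) = p(7v + 2) + 8(7v + 2).
Both groups share the factor (7v + 2).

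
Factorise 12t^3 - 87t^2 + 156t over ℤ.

Pull out the common factor 3t, then factor the remaining trinomial.

3t(4t - 13)(t - 4)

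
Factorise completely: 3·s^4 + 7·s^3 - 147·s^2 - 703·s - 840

Among the possible rational roots, s = -7/3 is a root, so (3·s + 7) is a factor; dividing leaves s^3 - 49·s - 120.
Next, s = -3 is a root, so (s + 3) divides it; the quotient is s^2 - 3·s - 40.
The remaining quadratic factors as (s + 5)(s - 8).

(3·s + 7)·(s + 3)·(s + 5)·(s - 8)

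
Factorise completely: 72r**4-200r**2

Every term has a factor of 8r**2. Then 9r**2-25 = (3r)² − (5)².

8r**2(3r+5)(3r-5)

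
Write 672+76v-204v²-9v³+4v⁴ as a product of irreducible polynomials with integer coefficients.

(4v+7)(v+6)(v-2)(v-8)

Among the possible rational roots, v = 2 is a root, so (v-2) divides it; the quotient is 4v³-v²-206v-336.
Continuing, v = -6 is a root, so (v+6) divides it; the quotient is 4v²-25v-56.
The remaining quadratic factors as (v-8)(4v+7).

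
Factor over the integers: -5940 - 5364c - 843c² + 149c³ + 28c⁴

By the rational root theorem, c = -6 is a root, so (c + 6) divides it; the quotient is 28c³ - 19c² - 729c - 990.
Next, c = 6 is a root, so (c - 6) divides it; the quotient is 28c² + 149c + 165.
The remaining quadratic factors as (7c + 11)(4c + 15).

(4c + 15)(7c + 11)(c + 6)(c - 6)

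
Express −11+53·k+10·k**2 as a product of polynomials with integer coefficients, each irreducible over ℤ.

(2·k+11)·(5·k−1)

Need a pair with product 10·(−11) = −110 and sum 53: that's −2 and 55.
Split the middle term: 10·k**2−2·k + 55·k−11 = 2·k·(5·k−1) + 11·(5·k−1).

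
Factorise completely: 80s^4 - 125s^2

Factor out 5s^2, leaving 16s^2 - 25, which is a difference of two squares.

5s^2(4s + 5)(4s - 5)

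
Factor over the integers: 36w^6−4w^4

4w^4(3w+1)(3w−1)

Pull out the common factor 4w^4, leaving 9w^2−1.
Recognize a difference of squares with the parts 3w and 1.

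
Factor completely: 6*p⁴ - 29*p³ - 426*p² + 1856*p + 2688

(6*p + 7)*(p + 8)*(p - 6)*(p - 8)

Trying the rational-root candidates, p = -7/6 is a root, so (6*p + 7) divides it; the quotient is p³ - 6*p² - 64*p + 384.
Next, p = 8 is a root, so (p - 8) is a factor; dividing leaves p² + 2*p - 48.
The remaining quadratic factors as (p + 8)(p - 6).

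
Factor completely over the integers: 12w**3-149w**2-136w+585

(3w-5)(4w+9)(w-13)

By the rational root theorem, w = -9/4 is a root, so (4w+9) is a factor; dividing leaves 3w**2-44w+65.
The remaining quadratic factors as (3w-5)(w-13).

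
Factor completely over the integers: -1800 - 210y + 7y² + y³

By the rational root theorem, y = -12 is a root, giving the factor (y + 12) and quotient y² - 5y - 150.
The remaining quadratic factors as (y - 15)(y + 10).

(y + 10)(y + 12)(y - 15)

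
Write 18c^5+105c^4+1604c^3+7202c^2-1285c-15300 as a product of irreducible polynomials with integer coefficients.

(2c+9)(3c+5)(3c-4)(c^2+c+85)

By the rational root theorem, c = -5/3 is a root, so (3c+5) is a factor; dividing leaves 6c^4+25c^3+493c^2+1579c-3060.
Then c = 4/3 is a root, so (3c-4) is a factor; dividing leaves 2c^3+11c^2+179c+765.
Next, c = -9/2 is a root, giving the factor (2c+9) and quotient c^2+c+85.
The quadratic c^2+c+85 has discriminant -339 < 0 and is irreducible over ℤ.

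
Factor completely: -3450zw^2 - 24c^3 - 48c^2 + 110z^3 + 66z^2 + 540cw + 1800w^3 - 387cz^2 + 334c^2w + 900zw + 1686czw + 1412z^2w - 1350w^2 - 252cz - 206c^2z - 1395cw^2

-(2c + 11z - 15w)(3c + 10z - 8w + 6)(4c - z - 15w)

Group: 4c(-6c^2 - 53cz + 61cw - 12c - 110z^2 + 238zw - 66z - 120w^2 + 90w) + (-z - 15w)(-6c^2 - 53cz + 61cw - 12c - 110z^2 + 238zw - 66z - 120w^2 + 90w); both groups contain (-6c^2 - 53cz + 61cw - 12c - 110z^2 + 238zw - 66z - 120w^2 + 90w), so (4c - z - 15w) is a factor with cofactor -6c^2 - 53cz + 61cw - 12c - 110z^2 + 238zw - 66z - 120w^2 + 90w.
The cofactor groups again: -6c^2 - 53cz + 61cw - 12c - 110z^2 + 238zw - 66z - 120w^2 + 90w = -3c(2c + 11z - 15w) + (-10z + 8w - 6)(2c + 11z - 15w); both groups contain (2c + 11z - 15w), giving -(3c + 10z - 8w + 6)(2c + 11z - 15w).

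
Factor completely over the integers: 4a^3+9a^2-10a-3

Testing divisors of the constant over divisors of the leading coefficient, a = -3 is a root, giving the factor (a+3) and quotient 4a^2-3a-1.
The remaining quadratic factors as (a-1)(4a+1).

(4a+1)(a+3)(a-1)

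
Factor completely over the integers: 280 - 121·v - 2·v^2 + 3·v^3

(3·v - 8)·(v + 7)·(v - 5)

Among the possible rational roots, v = 8/3 is a root, giving the factor (3·v - 8) and quotient v^2 + 2·v - 35.
The remaining quadratic factors as (v + 7)(v - 5).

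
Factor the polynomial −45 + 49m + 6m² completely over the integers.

Need a pair with product 6·(−45) = −270 and sum 49: that's −5 and 54.
Split the middle term: 6m² − 5m + 54m − 45 = m(6m − 5) + 9(6m − 5).

(6m − 5)(m + 9)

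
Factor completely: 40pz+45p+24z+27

Group as (40pz+45p) + (24z+27) = 5p(8z+9) + 3(8z+9).
Both groups share the factor (8z+9).

(5p+3)(8z+9)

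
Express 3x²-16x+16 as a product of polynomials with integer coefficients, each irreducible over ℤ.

Need a pair with product 3·16 = 48 and sum -16: that's -4 and -12.
Split the middle term: 3x²-4x - 12x+16 = x(3x-4) - 4(3x-4).

(3x-4)(x-4)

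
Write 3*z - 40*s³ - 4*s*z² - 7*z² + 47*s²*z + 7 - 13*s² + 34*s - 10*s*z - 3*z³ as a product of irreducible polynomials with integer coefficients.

Group: s*(-40*s² + 7*s*z + 27*s + 3*z² + 10*z + 7) + (-z + 1)*(-40*s² + 7*s*z + 27*s + 3*z² + 10*z + 7); both groups contain (-40*s² + 7*s*z + 27*s + 3*z² + 10*z + 7), so (s - z + 1) is a factor with cofactor -40*s² + 7*s*z + 27*s + 3*z² + 10*z + 7.
The cofactor groups again: -40*s² + 7*s*z + 27*s + 3*z² + 10*z + 7 = -5*s*(8*s - 3*z - 7) + (-z - 1)*(8*s - 3*z - 7); both groups contain (8*s - 3*z - 7), giving -(5*s + z + 1)*(8*s - 3*z - 7).

-(5*s + z + 1)*(8*s - 3*z - 7)*(s - z + 1)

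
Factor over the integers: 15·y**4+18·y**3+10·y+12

(5·y+6)·(3·y**3+2)

Group as (15·y**4+10·y) + (18·y**3+12) = 5·y·(3·y**3+2) + 6·(3·y**3+2).
Both groups share the factor (3·y**3+2).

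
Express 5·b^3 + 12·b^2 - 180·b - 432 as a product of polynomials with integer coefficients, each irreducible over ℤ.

(5·b + 12)·(b + 6)·(b - 6)

Trying the rational-root candidates, b = 6 is a root, giving the factor (b - 6) and quotient 5·b^2 + 42·b + 72.
The remaining quadratic factors as (5·b + 12)(b + 6).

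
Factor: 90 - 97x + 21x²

Need a pair with product 21·90 = 1890 and sum -97: that's -27 and -70.
Split the middle term: 21x² - 27x - 70x + 90 = 3x(7x - 9) - 10(7x - 9).

(3x - 10)(7x - 9)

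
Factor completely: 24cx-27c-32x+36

(3c-4)(8x-9)

Group as (24cx-27c) + (-32x+36) = 3c(8x-9) - 4(8x-9).
Both groups share the factor (8x-9).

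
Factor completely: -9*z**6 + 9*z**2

-9*z**2*(z + 1)*(z - 1)*(z**2 + 1)

Factor out 9*z**2 first: what remains is -z**4 + 1.
Recognize a difference of squares with the parts 1 and z**2.
-z**2 + 1 is again a difference of squares: (-z + 1)*(z + 1).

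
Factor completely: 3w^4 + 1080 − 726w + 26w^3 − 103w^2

Among the possible rational roots, w = −6 is a root, so (w + 6) divides it; the quotient is 3w^3 + 8w^2 − 151w + 180.
Then w = 5 is a root, giving the factor (w − 5) and quotient 3w^2 + 23w − 36.
The remaining quadratic factors as (w + 9)(3w − 4).

(3w − 4)(w + 6)(w + 9)(w − 5)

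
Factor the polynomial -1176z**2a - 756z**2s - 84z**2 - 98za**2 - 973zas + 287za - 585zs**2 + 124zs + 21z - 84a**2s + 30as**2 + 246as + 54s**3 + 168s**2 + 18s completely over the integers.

Group: 12z(-98za - 63zs - 7z - 84as - 54s**2 - 6s) + (a - s - 3)(-98za - 63zs - 7z - 84as - 54s**2 - 6s); both groups contain (-98za - 63zs - 7z - 84as - 54s**2 - 6s), so (12z + a - s - 3) is a factor with cofactor -98za - 63zs - 7z - 84as - 54s**2 - 6s.
The cofactor groups again: -98za - 63zs - 7z - 84as - 54s**2 - 6s = -14a(7z + 6s) + (-9s - 1)(7z + 6s); both groups contain (7z + 6s), giving -(14a + 9s + 1)(7z + 6s).

-(14a + 9s + 1)(7z + 6s)(12z + a - s - 3)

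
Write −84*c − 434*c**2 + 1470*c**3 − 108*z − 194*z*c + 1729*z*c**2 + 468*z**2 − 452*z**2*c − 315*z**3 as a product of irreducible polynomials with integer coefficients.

Group: 7*z*(−45*z**2 − 161*z*c + 54*z − 98*c**2 + 42*c) + (−15*c − 2)*(−45*z**2 − 161*z*c + 54*z − 98*c**2 + 42*c); both groups contain (−45*z**2 − 161*z*c + 54*z − 98*c**2 + 42*c), so (7*z − 15*c − 2) is a factor with cofactor −45*z**2 − 161*z*c + 54*z − 98*c**2 + 42*c.
The cofactor groups again: −45*z**2 − 161*z*c + 54*z − 98*c**2 + 42*c = −5*z*(9*z + 7*c) + (−14*c + 6)*(9*z + 7*c); both groups contain (9*z + 7*c), giving −(5*z + 14*c − 6)*(9*z + 7*c).

−(7*z − 15*c − 2)*(5*z + 14*c − 6)*(9*z + 7*c)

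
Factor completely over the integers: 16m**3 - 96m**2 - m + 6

(4m + 1)(4m - 1)(m - 6)

Testing divisors of the constant over divisors of the leading coefficient, m = 1/4 is a root, so (4m - 1) divides it; the quotient is 4m**2 - 23m - 6.
The remaining quadratic factors as (m - 6)(4m + 1).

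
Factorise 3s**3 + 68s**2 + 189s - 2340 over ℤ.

(3s - 13)(s + 12)(s + 15)

Trying the rational-root candidates, s = 13/3 is a root, giving the factor (3s - 13) and quotient s**2 + 27s + 180.
The remaining quadratic factors as (s + 15)(s + 12).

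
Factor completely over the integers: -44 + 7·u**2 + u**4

(u + 2)·(u - 2)·(u**2 + 11)

Substitute w = u**2 to get a quadratic in w, then factor.
u**2 + 11 is irreducible over ℤ (always positive, so no real roots).
u**2 - 4 is a difference of squares.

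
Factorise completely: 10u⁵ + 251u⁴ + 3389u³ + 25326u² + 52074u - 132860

(2u + 13)(5u - 7)(u + 10)(u² + 10u + 146)

Testing divisors of the constant over divisors of the leading coefficient, u = -13/2 is a root, giving the factor (2u + 13) and quotient 5u⁴ + 93u³ + 1090u² + 5578u - 10220.
Next, u = -10 is a root, so (u + 10) is a factor; dividing leaves 5u³ + 43u² + 660u - 1022.
Continuing, u = 7/5 is a root, so (5u - 7) divides it; the quotient is u² + 10u + 146.
The quadratic u² + 10u + 146 has discriminant -484 < 0 and is irreducible over ℤ.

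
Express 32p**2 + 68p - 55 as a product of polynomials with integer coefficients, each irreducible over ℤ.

(4p + 11)(8p - 5)

Need a pair with product 32·(-55) = -1760 and sum 68: that's -20 and 88.
Split the middle term: 32p**2 - 20p + 88p - 55 = 4p(8p - 5) + 11(8p - 5).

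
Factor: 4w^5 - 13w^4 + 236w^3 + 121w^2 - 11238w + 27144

(4w - 13)(w + 6)(w - 4)(w^2 - 2w + 87)

By the rational root theorem, w = 13/4 is a root, so (4w - 13) divides it; the quotient is w^4 + 59w^2 + 222w - 2088.
Continuing, w = 4 is a root, so (w - 4) divides it; the quotient is w^3 + 4w^2 + 75w + 522.
Next, w = -6 is a root, giving the factor (w + 6) and quotient w^2 - 2w + 87.
The quadratic w^2 - 2w + 87 has discriminant -344 < 0 and is irreducible over ℤ.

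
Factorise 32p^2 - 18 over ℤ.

Every term has a factor of 2. Then 16p^2 - 9 = (4p)² − (3)².

2(4p + 3)(4p - 3)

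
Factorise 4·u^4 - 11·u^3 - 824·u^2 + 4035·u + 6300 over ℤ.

Testing divisors of the constant over divisors of the leading coefficient, u = -15 is a root, so (u + 15) is a factor; dividing leaves 4·u^3 - 71·u^2 + 241·u + 420.
Continuing, u = 12 is a root, so (u - 12) divides it; the quotient is 4·u^2 - 23·u - 35.
The remaining quadratic factors as (u - 7)(4·u + 5).

(4·u + 5)·(u + 15)·(u - 12)·(u - 7)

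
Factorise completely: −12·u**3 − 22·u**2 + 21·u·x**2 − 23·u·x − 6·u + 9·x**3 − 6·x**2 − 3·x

−(2·u + x)·(2·u − 3·x + 3)·(3·u + 3·x + 1)

Group: 2·u·(−6·u**2 − 9·u·x − 2·u − 3·x**2 − x) + (−3·x + 3)·(−6·u**2 − 9·u·x − 2·u − 3·x**2 − x); both groups contain (−6·u**2 − 9·u·x − 2·u − 3·x**2 − x), so (2·u − 3·x + 3) is a factor with cofactor −6·u**2 − 9·u·x − 2·u − 3·x**2 − x.
The cofactor groups again: −6·u**2 − 9·u·x − 2·u − 3·x**2 − x = −3·u·(2·u + x) + (−3·x − 1)·(2·u + x); both groups contain (2·u + x), giving −(3·u + 3·x + 1)·(2·u + x).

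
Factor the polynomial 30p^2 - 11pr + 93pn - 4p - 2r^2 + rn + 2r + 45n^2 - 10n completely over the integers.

Group: 15p(2p - r + 5n) + (2r + 9n - 2)(2p - r + 5n); both groups contain (2p - r + 5n).

(2p - r + 5n)(15p + 2r + 9n - 2)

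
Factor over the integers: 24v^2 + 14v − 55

Need a pair with product 24·(−55) = −1320 and sum 14: that's −30 and 44.
Split the middle term: 24v^2 − 30v + 44v − 55 = 6v(4v − 5) + 11(4v − 5).

(4v − 5)(6v + 11)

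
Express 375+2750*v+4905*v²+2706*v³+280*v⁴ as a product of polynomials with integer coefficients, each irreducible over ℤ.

(2*v+15)*(4*v+5)*(5*v+1)*(7*v+5)

Among the possible rational roots, v = -1/5 is a root, so (5*v+1) divides it; the quotient is 56*v³+530*v²+875*v+375.
Next, v = -5/4 is a root, giving the factor (4*v+5) and quotient 14*v²+115*v+75.
The remaining quadratic factors as (7*v+5)(2*v+15).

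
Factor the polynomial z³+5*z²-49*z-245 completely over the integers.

Trying the rational-root candidates, z = -7 is a root, giving the factor (z+7) and quotient z²-2*z-35.
The remaining quadratic factors as (z+5)(z-7).

(z+5)*(z+7)*(z-7)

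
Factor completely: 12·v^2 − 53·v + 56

Need a pair with product 12·56 = 672 and sum −53: that's −32 and −21.
Split the middle term: 12·v^2 − 32·v − 21·v + 56 = 4·v·(3·v − 8) − 7·(3·v − 8).

(3·v − 8)·(4·v − 7)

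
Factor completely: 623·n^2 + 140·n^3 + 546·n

Pull out the common factor 7·n, then factor the remaining trinomial.

7·n·(4·n + 13)·(5·n + 6)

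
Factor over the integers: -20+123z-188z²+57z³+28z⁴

By the rational root theorem, z = -4 is a root, so (z+4) is a factor; dividing leaves 28z³-55z²+32z-5.
Next, z = 1/4 is a root, giving the factor (4z-1) and quotient 7z²-12z+5.
The remaining quadratic factors as (z-1)(7z-5).

(4z-1)(7z-5)(z+4)(z-1)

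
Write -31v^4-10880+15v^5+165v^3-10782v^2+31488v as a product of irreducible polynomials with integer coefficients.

Trying the rational-root candidates, v = 8 is a root, so (v-8) is a factor; dividing leaves 15v^4+89v^3+877v^2-3766v+1360.
Next, v = 2/5 is a root, so (5v-2) divides it; the quotient is 3v^3+19v^2+183v-680.
Continuing, v = 8/3 is a root, giving the factor (3v-8) and quotient v^2+9v+85.
The quadratic v^2+9v+85 has discriminant -259 < 0 and is irreducible over ℤ.

(3v-8)(5v-2)(v-8)(v^2+9v+85)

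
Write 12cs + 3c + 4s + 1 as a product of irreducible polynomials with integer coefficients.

Group as (12cs + 3c) + (4s + 1) = 3c(4s + 1) + (4s + 1).
Both groups share the factor (4s + 1).

(3c + 1)(4s + 1)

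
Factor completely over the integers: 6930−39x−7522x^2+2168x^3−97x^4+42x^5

(6x−7)(7x+6)(x−3)(x^2+x+55)

Testing divisors of the constant over divisors of the leading coefficient, x = 3 is a root, giving the factor (x−3) and quotient 42x^4+29x^3+2255x^2−757x−2310.
Next, x = 7/6 is a root, so (6x−7) divides it; the quotient is 7x^3+13x^2+391x+330.
Next, x = −6/7 is a root, so (7x+6) is a factor; dividing leaves x^2+x+55.
The quadratic x^2+x+55 has discriminant −219 < 0 and is irreducible over ℤ.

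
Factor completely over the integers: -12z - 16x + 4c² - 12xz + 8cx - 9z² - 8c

(2c + 4x + 3z)(2c - 3z - 4)

Group: 2c(2c - 3z - 4) + (4x + 3z)(2c - 3z - 4); both groups contain (2c - 3z - 4).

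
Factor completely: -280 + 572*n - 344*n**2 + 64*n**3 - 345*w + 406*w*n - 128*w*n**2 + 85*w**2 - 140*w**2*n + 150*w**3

(5*w - 2*n + 5)*(6*w - 8*n + 7)*(5*w + 4*n - 8)

Group: 5*w*(30*w**2 - 16*w*n - 13*w - 32*n**2 + 92*n - 56) + (-2*n + 5)*(30*w**2 - 16*w*n - 13*w - 32*n**2 + 92*n - 56); both groups contain (30*w**2 - 16*w*n - 13*w - 32*n**2 + 92*n - 56), so (5*w - 2*n + 5) is a factor with cofactor 30*w**2 - 16*w*n - 13*w - 32*n**2 + 92*n - 56.
The cofactor groups again: 30*w**2 - 16*w*n - 13*w - 32*n**2 + 92*n - 56 = 6*w*(5*w + 4*n - 8) + (-8*n + 7)*(5*w + 4*n - 8); both groups contain (5*w + 4*n - 8), giving (6*w - 8*n + 7)*(5*w + 4*n - 8).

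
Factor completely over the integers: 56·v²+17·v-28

Need a pair with product 56·(-28) = -1568 and sum 17: that's 49 and -32.
Split the middle term: 56·v²+49·v - 32·v-28 = 7·v·(8·v+7) - 4·(8·v+7).

(7·v-4)·(8·v+7)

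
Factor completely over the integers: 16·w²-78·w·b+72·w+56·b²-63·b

(8·w-7·b)·(2·w-8·b+9)

Group: 8·w·(2·w-8·b+9) - 7·b·(2·w-8·b+9); both groups contain (2·w-8·b+9).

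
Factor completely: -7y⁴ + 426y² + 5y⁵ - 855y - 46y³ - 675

Among the possible rational roots, y = 3 is a root, so (y - 3) is a factor; dividing leaves 5y⁴ + 8y³ - 22y² + 360y + 225.
Then y = -3/5 is a root, so (5y + 3) divides it; the quotient is y³ + y² - 5y + 75.
Next, y = -5 is a root, giving the factor (y + 5) and quotient y² - 4y + 15.
The quadratic y² - 4y + 15 has discriminant -44 < 0 and is irreducible over ℤ.

(5y + 3)(y + 5)(y - 3)(y² - 4y + 15)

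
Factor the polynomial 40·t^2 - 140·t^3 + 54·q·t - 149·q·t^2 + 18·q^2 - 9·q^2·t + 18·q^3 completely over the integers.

Group: 2·q·(9·q^2 + 27·q·t + 20·t^2) + (-7·t + 2)·(9·q^2 + 27·q·t + 20·t^2); both groups contain (9·q^2 + 27·q·t + 20·t^2), so (2·q - 7·t + 2) is a factor with cofactor 9·q^2 + 27·q·t + 20·t^2.
The cofactor groups again: 9·q^2 + 27·q·t + 20·t^2 = 3·q·(3·q + 5·t) + 4·t·(3·q + 5·t); both groups contain (3·q + 5·t), giving (3·q + 4·t)·(3·q + 5·t).

(2·q - 7·t + 2)·(3·q + 4·t)·(3·q + 5·t)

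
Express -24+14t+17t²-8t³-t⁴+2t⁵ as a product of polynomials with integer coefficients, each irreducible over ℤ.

Among the possible rational roots, t = -2 is a root, so (t+2) divides it; the quotient is 2t⁴-5t³+2t²+13t-12.
Then t = -3/2 is a root, giving the factor (2t+3) and quotient t³-4t²+7t-4.
Next, t = 1 is a root, giving the factor (t-1) and quotient t²-3t+4.
The quadratic t²-3t+4 has discriminant -7 < 0 and is irreducible over ℤ.

(2t+3)(t+2)(t-1)(t²-3t+4)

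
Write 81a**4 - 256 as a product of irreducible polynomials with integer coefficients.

(3a)⁴ − (4)⁴ = ((3a)² − (4)²)((3a)² + (4)²); the first factor splits again, the second (9a**2 + 16) is irreducible.

(3a + 4)(3a - 4)(9a**2 + 16)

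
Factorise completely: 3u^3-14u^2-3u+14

Group as (3u^3-3u) + (-14u^2+14) = 3u(u^2-1) - 14(u^2-1).
Both groups share the factor (u^2-1).

(3u-14)(u+1)(u-1)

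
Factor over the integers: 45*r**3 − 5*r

Pull out the common factor 5*r; 9*r**2 − 1 is a difference of squares.

5*r*(3*r + 1)*(3*r − 1)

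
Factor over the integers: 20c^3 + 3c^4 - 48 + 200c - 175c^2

Testing divisors of the constant over divisors of the leading coefficient, c = 1 is a root, so (c - 1) is a factor; dividing leaves 3c^3 + 23c^2 - 152c + 48.
Continuing, c = 4 is a root, giving the factor (c - 4) and quotient 3c^2 + 35c - 12.
The remaining quadratic factors as (3c - 1)(c + 12).

(3c - 1)(c + 12)(c - 1)(c - 4)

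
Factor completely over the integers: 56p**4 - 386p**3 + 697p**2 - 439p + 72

(2p - 9)(4p - 1)(7p - 8)(p - 1)

By the rational root theorem, p = 9/2 is a root, giving the factor (2p - 9) and quotient 28p**3 - 67p**2 + 47p - 8.
Then p = 8/7 is a root, so (7p - 8) is a factor; dividing leaves 4p**2 - 5p + 1.
The remaining quadratic factors as (p - 1)(4p - 1).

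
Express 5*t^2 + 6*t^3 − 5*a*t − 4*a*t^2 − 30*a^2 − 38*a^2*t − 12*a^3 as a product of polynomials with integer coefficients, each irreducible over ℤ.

Group: 3*a*(−4*a^2 − 14*a*t − 10*a − 6*t^2 − 5*t) − t*(−4*a^2 − 14*a*t − 10*a − 6*t^2 − 5*t); both groups contain (−4*a^2 − 14*a*t − 10*a − 6*t^2 − 5*t), so (3*a − t) is a factor with cofactor −4*a^2 − 14*a*t − 10*a − 6*t^2 − 5*t.
The cofactor groups again: −4*a^2 − 14*a*t − 10*a − 6*t^2 − 5*t = −2*a*(2*a + t) + (−6*t − 5)*(2*a + t); both groups contain (2*a + t), giving −(2*a + 6*t + 5)*(2*a + t).

−(2*a + 6*t + 5)*(2*a + t)*(3*a − t)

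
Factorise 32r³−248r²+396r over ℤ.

Pull out the common factor 4r, then factor the remaining trinomial.

4r(2r−11)(4r−9)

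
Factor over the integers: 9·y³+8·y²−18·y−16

(9·y+8)·(y²−2)

Group as (9·y³−18·y) + (8·y²−16) = 9·y·(y²−2) + 8·(y²−2).
Both groups share the factor (y²−2).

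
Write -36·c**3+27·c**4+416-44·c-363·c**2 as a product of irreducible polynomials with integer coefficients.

Trying the rational-root candidates, c = 13/3 is a root, so (3·c-13) divides it; the quotient is 9·c**3+27·c**2-4·c-32.
Next, c = -4/3 is a root, giving the factor (3·c+4) and quotient 3·c**2+5·c-8.
The remaining quadratic factors as (c-1)(3·c+8).

(3·c+4)·(3·c+8)·(3·c-13)·(c-1)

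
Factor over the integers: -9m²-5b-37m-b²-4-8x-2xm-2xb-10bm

Group: -b(2x+b+9m+1) + (-m-4)(2x+b+9m+1); both groups contain (2x+b+9m+1).

-(2x+b+9m+1)(b+m+4)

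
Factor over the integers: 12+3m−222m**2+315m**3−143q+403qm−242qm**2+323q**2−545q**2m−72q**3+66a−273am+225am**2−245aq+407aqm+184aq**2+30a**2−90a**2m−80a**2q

Group: 5a(−16aq−18am+6a+8q**2+65qm−35q+63m**2−57m+12) + (−9q+5m+1)(−16aq−18am+6a+8q**2+65qm−35q+63m**2−57m+12); both groups contain (−16aq−18am+6a+8q**2+65qm−35q+63m**2−57m+12), so (5a−9q+5m+1) is a factor with cofactor −16aq−18am+6a+8q**2+65qm−35q+63m**2−57m+12.
The cofactor groups again: −16aq−18am+6a+8q**2+65qm−35q+63m**2−57m+12 = −8q(2a−q−7m+4) + (−9m+3)(2a−q−7m+4); both groups contain (2a−q−7m+4), giving −(8q+9m−3)(2a−q−7m+4).

−(2a−q−7m+4)(5a−9q+5m+1)(8q+9m−3)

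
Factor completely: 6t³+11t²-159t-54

(2t-9)(3t+1)(t+6)

By the rational root theorem, t = -1/3 is a root, giving the factor (3t+1) and quotient 2t²+3t-54.
The remaining quadratic factors as (t+6)(2t-9).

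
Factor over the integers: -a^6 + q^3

-(a^2 - q)(a^4 + a^2q + q^2)

Recognize a difference of cubes with the parts q and a^2.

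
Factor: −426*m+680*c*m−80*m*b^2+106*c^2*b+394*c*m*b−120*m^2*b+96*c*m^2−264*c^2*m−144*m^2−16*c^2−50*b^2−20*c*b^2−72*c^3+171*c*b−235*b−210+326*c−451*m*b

Group: 9*c*(−8*c^2−32*c*m+10*c*b−8*c+40*m*b+48*m+25*b+30) + (−3*m−2*b−7)*(−8*c^2−32*c*m+10*c*b−8*c+40*m*b+48*m+25*b+30); both groups contain (−8*c^2−32*c*m+10*c*b−8*c+40*m*b+48*m+25*b+30), so (9*c−3*m−2*b−7) is a factor with cofactor −8*c^2−32*c*m+10*c*b−8*c+40*m*b+48*m+25*b+30.
The cofactor groups again: −8*c^2−32*c*m+10*c*b−8*c+40*m*b+48*m+25*b+30 = −4*c*(2*c+8*m+5) + (5*b+6)*(2*c+8*m+5); both groups contain (2*c+8*m+5), giving −(4*c−5*b−6)*(2*c+8*m+5).

−(9*c−3*m−2*b−7)*(4*c−5*b−6)*(2*c+8*m+5)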